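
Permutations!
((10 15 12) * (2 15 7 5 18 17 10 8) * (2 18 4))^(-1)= (2 4 5 7 10 17 18 8 12 15)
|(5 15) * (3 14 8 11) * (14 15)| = |(3 15 5 14 8 11)| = 6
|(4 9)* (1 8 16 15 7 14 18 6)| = |(1 8 16 15 7 14 18 6)(4 9)| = 8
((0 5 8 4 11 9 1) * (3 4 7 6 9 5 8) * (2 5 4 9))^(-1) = ((0 8 7 6 2 5 3 9 1)(4 11))^(-1) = (0 1 9 3 5 2 6 7 8)(4 11)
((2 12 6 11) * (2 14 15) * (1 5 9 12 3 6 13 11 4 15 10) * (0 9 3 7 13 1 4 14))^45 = (15)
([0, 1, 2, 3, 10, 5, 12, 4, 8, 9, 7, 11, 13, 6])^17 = (4 7 10)(6 13 12)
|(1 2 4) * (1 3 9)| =|(1 2 4 3 9)| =5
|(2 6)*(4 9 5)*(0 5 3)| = 10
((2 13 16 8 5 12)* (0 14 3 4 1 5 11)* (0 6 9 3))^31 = (0 14)(1 11 12 9 13 4 8 5 6 2 3 16)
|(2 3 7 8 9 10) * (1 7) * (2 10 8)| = 4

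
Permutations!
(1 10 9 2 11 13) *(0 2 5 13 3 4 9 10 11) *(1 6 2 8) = (0 8 1 11 3 4 9 5 13 6 2) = [8, 11, 0, 4, 9, 13, 2, 7, 1, 5, 10, 3, 12, 6]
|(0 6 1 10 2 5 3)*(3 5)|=|(0 6 1 10 2 3)|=6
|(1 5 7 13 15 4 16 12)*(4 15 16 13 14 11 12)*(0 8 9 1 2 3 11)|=|(0 8 9 1 5 7 14)(2 3 11 12)(4 13 16)|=84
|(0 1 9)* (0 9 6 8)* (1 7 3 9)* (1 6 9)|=|(0 7 3 1 9 6 8)|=7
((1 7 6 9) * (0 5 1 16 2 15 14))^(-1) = ((0 5 1 7 6 9 16 2 15 14))^(-1) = (0 14 15 2 16 9 6 7 1 5)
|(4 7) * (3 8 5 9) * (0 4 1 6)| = 20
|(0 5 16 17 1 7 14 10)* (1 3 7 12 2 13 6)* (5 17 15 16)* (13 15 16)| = |(0 17 3 7 14 10)(1 12 2 15 13 6)| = 6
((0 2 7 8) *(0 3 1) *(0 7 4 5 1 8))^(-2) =(8)(0 1 4)(2 7 5)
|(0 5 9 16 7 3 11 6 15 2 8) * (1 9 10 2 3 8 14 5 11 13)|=|(0 11 6 15 3 13 1 9 16 7 8)(2 14 5 10)|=44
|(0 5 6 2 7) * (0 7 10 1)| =6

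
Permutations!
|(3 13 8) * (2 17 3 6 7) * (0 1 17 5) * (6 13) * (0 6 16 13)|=28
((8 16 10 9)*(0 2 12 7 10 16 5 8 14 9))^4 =((16)(0 2 12 7 10)(5 8)(9 14))^4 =(16)(0 10 7 12 2)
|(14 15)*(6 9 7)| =6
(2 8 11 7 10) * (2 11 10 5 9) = [0, 1, 8, 3, 4, 9, 6, 5, 10, 2, 11, 7] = (2 8 10 11 7 5 9)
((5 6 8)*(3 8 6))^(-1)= ((3 8 5))^(-1)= (3 5 8)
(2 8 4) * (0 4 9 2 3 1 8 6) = (0 4 3 1 8 9 2 6) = [4, 8, 6, 1, 3, 5, 0, 7, 9, 2]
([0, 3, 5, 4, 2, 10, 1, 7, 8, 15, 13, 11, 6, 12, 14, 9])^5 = [0, 10, 6, 13, 12, 1, 5, 7, 8, 15, 3, 11, 2, 4, 14, 9]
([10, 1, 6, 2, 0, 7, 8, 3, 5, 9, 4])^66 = [0, 1, 2, 3, 4, 5, 6, 7, 8, 9, 10]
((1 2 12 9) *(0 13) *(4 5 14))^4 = ((0 13)(1 2 12 9)(4 5 14))^4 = (4 5 14)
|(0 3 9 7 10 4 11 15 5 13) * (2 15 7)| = 28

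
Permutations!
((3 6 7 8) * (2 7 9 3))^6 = ((2 7 8)(3 6 9))^6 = (9)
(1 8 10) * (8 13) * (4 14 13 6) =(1 6 4 14 13 8 10) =[0, 6, 2, 3, 14, 5, 4, 7, 10, 9, 1, 11, 12, 8, 13]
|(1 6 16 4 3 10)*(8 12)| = |(1 6 16 4 3 10)(8 12)| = 6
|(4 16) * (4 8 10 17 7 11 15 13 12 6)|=11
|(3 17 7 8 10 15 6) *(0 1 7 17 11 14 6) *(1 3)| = 10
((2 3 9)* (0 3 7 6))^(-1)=(0 6 7 2 9 3)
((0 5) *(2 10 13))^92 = (2 13 10)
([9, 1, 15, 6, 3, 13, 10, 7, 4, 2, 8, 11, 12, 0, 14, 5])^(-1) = (0 13 5 15 2 9)(3 4 8 10 6)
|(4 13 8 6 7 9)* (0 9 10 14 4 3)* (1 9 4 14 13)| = |(14)(0 4 1 9 3)(6 7 10 13 8)| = 5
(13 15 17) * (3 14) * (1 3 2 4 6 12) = [0, 3, 4, 14, 6, 5, 12, 7, 8, 9, 10, 11, 1, 15, 2, 17, 16, 13] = (1 3 14 2 4 6 12)(13 15 17)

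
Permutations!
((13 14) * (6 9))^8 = ((6 9)(13 14))^8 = (14)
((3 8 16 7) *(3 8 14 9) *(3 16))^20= ((3 14 9 16 7 8))^20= (3 9 7)(8 14 16)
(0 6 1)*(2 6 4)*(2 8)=(0 4 8 2 6 1)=[4, 0, 6, 3, 8, 5, 1, 7, 2]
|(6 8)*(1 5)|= |(1 5)(6 8)|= 2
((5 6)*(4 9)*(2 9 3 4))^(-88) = (9)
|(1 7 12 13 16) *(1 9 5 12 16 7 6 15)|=6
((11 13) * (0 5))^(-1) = (0 5)(11 13)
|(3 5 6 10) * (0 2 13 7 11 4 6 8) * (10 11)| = |(0 2 13 7 10 3 5 8)(4 6 11)| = 24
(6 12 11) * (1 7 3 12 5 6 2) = [0, 7, 1, 12, 4, 6, 5, 3, 8, 9, 10, 2, 11] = (1 7 3 12 11 2)(5 6)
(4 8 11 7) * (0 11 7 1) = (0 11 1)(4 8 7) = [11, 0, 2, 3, 8, 5, 6, 4, 7, 9, 10, 1]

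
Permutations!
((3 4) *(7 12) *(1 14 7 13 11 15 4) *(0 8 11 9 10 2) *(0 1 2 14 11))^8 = (1 15 3)(2 11 4)(7 13 10)(9 14 12)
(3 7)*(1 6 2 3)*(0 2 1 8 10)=(0 2 3 7 8 10)(1 6)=[2, 6, 3, 7, 4, 5, 1, 8, 10, 9, 0]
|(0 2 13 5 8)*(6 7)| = |(0 2 13 5 8)(6 7)| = 10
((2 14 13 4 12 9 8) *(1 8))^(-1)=((1 8 2 14 13 4 12 9))^(-1)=(1 9 12 4 13 14 2 8)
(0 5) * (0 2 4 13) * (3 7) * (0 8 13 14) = (0 5 2 4 14)(3 7)(8 13) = [5, 1, 4, 7, 14, 2, 6, 3, 13, 9, 10, 11, 12, 8, 0]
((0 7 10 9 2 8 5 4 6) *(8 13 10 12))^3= (0 8 6 12 4 7 5)(2 9 10 13)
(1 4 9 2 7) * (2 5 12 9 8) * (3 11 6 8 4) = (1 3 11 6 8 2 7)(5 12 9) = [0, 3, 7, 11, 4, 12, 8, 1, 2, 5, 10, 6, 9]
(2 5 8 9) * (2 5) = (5 8 9) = [0, 1, 2, 3, 4, 8, 6, 7, 9, 5]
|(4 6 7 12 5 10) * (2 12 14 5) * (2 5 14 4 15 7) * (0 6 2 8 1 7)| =11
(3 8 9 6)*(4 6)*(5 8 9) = (3 9 4 6)(5 8) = [0, 1, 2, 9, 6, 8, 3, 7, 5, 4]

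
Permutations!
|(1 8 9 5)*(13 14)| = 4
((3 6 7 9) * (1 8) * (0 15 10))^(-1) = ((0 15 10)(1 8)(3 6 7 9))^(-1) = (0 10 15)(1 8)(3 9 7 6)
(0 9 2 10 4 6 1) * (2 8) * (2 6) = [9, 0, 10, 3, 2, 5, 1, 7, 6, 8, 4] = (0 9 8 6 1)(2 10 4)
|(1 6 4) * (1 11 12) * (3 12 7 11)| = |(1 6 4 3 12)(7 11)| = 10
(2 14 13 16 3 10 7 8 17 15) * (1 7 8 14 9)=(1 7 14 13 16 3 10 8 17 15 2 9)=[0, 7, 9, 10, 4, 5, 6, 14, 17, 1, 8, 11, 12, 16, 13, 2, 3, 15]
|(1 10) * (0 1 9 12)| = 5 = |(0 1 10 9 12)|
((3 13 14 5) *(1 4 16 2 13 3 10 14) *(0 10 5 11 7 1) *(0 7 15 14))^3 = ((0 10)(1 4 16 2 13 7)(11 15 14))^3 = (0 10)(1 2)(4 13)(7 16)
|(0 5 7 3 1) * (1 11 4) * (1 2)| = |(0 5 7 3 11 4 2 1)| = 8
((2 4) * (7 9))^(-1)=((2 4)(7 9))^(-1)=(2 4)(7 9)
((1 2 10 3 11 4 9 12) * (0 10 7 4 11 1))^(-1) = ((0 10 3 1 2 7 4 9 12))^(-1) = (0 12 9 4 7 2 1 3 10)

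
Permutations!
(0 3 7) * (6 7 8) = (0 3 8 6 7) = [3, 1, 2, 8, 4, 5, 7, 0, 6]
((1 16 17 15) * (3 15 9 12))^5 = ((1 16 17 9 12 3 15))^5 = (1 3 9 16 15 12 17)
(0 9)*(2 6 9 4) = (0 4 2 6 9) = [4, 1, 6, 3, 2, 5, 9, 7, 8, 0]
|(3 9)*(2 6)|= 2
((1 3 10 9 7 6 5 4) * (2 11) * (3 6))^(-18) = (11)(1 5)(3 9)(4 6)(7 10)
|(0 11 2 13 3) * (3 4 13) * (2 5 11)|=|(0 2 3)(4 13)(5 11)|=6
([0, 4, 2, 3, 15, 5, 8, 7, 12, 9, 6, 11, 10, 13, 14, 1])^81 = [0, 1, 2, 3, 4, 5, 8, 7, 12, 9, 6, 11, 10, 13, 14, 15]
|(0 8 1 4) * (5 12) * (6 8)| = |(0 6 8 1 4)(5 12)| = 10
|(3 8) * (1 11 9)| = 6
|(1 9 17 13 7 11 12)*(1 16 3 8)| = 10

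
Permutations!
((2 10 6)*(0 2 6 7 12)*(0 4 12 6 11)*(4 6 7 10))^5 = ((0 2 4 12 6 11))^5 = (0 11 6 12 4 2)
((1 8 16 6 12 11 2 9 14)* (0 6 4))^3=((0 6 12 11 2 9 14 1 8 16 4))^3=(0 11 14 16 6 2 1 4 12 9 8)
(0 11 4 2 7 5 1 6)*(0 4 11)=(11)(1 6 4 2 7 5)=[0, 6, 7, 3, 2, 1, 4, 5, 8, 9, 10, 11]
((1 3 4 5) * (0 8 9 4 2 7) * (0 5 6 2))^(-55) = (0 2)(1 4)(3 6)(5 9)(7 8)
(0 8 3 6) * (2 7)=[8, 1, 7, 6, 4, 5, 0, 2, 3]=(0 8 3 6)(2 7)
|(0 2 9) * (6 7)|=|(0 2 9)(6 7)|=6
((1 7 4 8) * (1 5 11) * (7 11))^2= ((1 11)(4 8 5 7))^2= (11)(4 5)(7 8)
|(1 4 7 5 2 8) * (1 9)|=|(1 4 7 5 2 8 9)|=7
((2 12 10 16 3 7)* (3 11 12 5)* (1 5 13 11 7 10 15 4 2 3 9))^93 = (2 12)(3 10 16 7)(4 11)(13 15)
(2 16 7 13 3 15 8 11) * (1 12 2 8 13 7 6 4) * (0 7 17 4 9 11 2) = [7, 12, 16, 15, 1, 5, 9, 17, 2, 11, 10, 8, 0, 3, 14, 13, 6, 4] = (0 7 17 4 1 12)(2 16 6 9 11 8)(3 15 13)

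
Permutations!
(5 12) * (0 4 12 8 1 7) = (0 4 12 5 8 1 7) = [4, 7, 2, 3, 12, 8, 6, 0, 1, 9, 10, 11, 5]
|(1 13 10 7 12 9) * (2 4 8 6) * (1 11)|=|(1 13 10 7 12 9 11)(2 4 8 6)|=28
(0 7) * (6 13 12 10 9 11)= (0 7)(6 13 12 10 9 11)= [7, 1, 2, 3, 4, 5, 13, 0, 8, 11, 9, 6, 10, 12]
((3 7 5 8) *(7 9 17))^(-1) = (3 8 5 7 17 9)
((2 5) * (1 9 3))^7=(1 9 3)(2 5)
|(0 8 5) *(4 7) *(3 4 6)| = |(0 8 5)(3 4 7 6)| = 12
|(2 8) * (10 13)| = |(2 8)(10 13)| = 2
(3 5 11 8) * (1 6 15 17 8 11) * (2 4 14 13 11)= (1 6 15 17 8 3 5)(2 4 14 13 11)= [0, 6, 4, 5, 14, 1, 15, 7, 3, 9, 10, 2, 12, 11, 13, 17, 16, 8]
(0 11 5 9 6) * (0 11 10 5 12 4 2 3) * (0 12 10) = [0, 1, 3, 12, 2, 9, 11, 7, 8, 6, 5, 10, 4] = (2 3 12 4)(5 9 6 11 10)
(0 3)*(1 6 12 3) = (0 1 6 12 3) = [1, 6, 2, 0, 4, 5, 12, 7, 8, 9, 10, 11, 3]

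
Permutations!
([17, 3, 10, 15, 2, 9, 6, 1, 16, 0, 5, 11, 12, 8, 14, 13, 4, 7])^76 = [13, 4, 7, 2, 17, 3, 6, 16, 9, 15, 1, 11, 12, 5, 14, 10, 0, 8]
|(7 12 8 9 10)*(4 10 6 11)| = 8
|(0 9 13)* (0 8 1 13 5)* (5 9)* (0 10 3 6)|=15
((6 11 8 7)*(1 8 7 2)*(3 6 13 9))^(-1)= (1 2 8)(3 9 13 7 11 6)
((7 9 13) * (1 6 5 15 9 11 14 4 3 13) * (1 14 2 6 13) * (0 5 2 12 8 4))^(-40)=((0 5 15 9 14)(1 13 7 11 12 8 4 3)(2 6))^(-40)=(15)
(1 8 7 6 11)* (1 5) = (1 8 7 6 11 5) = [0, 8, 2, 3, 4, 1, 11, 6, 7, 9, 10, 5]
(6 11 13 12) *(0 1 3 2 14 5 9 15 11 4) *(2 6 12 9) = (0 1 3 6 4)(2 14 5)(9 15 11 13) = [1, 3, 14, 6, 0, 2, 4, 7, 8, 15, 10, 13, 12, 9, 5, 11]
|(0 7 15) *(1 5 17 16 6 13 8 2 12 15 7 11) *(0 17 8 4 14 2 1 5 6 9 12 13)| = 60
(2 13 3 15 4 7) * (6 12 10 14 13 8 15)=[0, 1, 8, 6, 7, 5, 12, 2, 15, 9, 14, 11, 10, 3, 13, 4]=(2 8 15 4 7)(3 6 12 10 14 13)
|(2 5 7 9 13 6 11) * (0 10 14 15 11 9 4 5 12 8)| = 24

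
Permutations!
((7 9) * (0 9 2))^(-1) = ((0 9 7 2))^(-1) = (0 2 7 9)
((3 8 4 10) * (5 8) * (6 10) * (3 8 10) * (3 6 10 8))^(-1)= ((3 5 8 4 10))^(-1)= (3 10 4 8 5)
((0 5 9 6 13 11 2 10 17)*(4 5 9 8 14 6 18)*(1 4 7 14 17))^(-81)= (0 10 7 5 13)(1 14 8 11 9)(2 18 4 6 17)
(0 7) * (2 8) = (0 7)(2 8) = [7, 1, 8, 3, 4, 5, 6, 0, 2]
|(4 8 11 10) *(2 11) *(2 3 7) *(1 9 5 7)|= 10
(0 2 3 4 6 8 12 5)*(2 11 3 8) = (0 11 3 4 6 2 8 12 5) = [11, 1, 8, 4, 6, 0, 2, 7, 12, 9, 10, 3, 5]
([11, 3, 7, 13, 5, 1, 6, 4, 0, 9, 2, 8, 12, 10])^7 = [11, 5, 10, 1, 7, 4, 6, 2, 0, 9, 13, 8, 12, 3]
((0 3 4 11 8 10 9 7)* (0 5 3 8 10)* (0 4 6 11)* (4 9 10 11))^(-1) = (11)(0 4 6 3 5 7 9 8)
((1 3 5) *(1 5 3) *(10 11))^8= (11)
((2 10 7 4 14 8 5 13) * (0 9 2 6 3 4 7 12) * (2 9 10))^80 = (0 12 10)(3 8 6 14 13 4 5)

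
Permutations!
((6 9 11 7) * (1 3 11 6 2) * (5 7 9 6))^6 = (1 2 7 5 9 11 3)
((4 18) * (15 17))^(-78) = (18)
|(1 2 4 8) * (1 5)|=|(1 2 4 8 5)|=5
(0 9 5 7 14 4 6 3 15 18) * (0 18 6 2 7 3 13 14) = (18)(0 9 5 3 15 6 13 14 4 2 7) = [9, 1, 7, 15, 2, 3, 13, 0, 8, 5, 10, 11, 12, 14, 4, 6, 16, 17, 18]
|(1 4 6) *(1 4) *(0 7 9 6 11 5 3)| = 8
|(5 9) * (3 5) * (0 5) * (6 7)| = 4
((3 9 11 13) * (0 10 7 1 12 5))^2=(0 7 12)(1 5 10)(3 11)(9 13)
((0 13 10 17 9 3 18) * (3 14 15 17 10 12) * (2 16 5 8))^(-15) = (18)(2 16 5 8)(9 14 15 17)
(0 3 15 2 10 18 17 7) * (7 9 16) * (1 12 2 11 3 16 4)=(0 16 7)(1 12 2 10 18 17 9 4)(3 15 11)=[16, 12, 10, 15, 1, 5, 6, 0, 8, 4, 18, 3, 2, 13, 14, 11, 7, 9, 17]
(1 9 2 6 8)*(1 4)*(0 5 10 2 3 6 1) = (0 5 10 2 1 9 3 6 8 4) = [5, 9, 1, 6, 0, 10, 8, 7, 4, 3, 2]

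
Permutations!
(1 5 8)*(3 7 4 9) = [0, 5, 2, 7, 9, 8, 6, 4, 1, 3] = (1 5 8)(3 7 4 9)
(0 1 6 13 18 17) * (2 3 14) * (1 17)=(0 17)(1 6 13 18)(2 3 14)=[17, 6, 3, 14, 4, 5, 13, 7, 8, 9, 10, 11, 12, 18, 2, 15, 16, 0, 1]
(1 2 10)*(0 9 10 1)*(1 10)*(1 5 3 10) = (0 9 5 3 10)(1 2) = [9, 2, 1, 10, 4, 3, 6, 7, 8, 5, 0]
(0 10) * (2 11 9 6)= (0 10)(2 11 9 6)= [10, 1, 11, 3, 4, 5, 2, 7, 8, 6, 0, 9]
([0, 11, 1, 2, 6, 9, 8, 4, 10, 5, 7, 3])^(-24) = (11)(4 6 8 10 7)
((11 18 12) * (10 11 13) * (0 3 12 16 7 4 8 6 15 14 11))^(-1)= (0 10 13 12 3)(4 7 16 18 11 14 15 6 8)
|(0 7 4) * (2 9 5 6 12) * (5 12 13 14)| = 12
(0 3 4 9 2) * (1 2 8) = (0 3 4 9 8 1 2) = [3, 2, 0, 4, 9, 5, 6, 7, 1, 8]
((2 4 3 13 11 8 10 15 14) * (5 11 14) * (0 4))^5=((0 4 3 13 14 2)(5 11 8 10 15))^5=(15)(0 2 14 13 3 4)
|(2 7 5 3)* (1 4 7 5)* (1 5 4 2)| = |(1 2 4 7 5 3)| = 6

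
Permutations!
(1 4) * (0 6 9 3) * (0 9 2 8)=(0 6 2 8)(1 4)(3 9)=[6, 4, 8, 9, 1, 5, 2, 7, 0, 3]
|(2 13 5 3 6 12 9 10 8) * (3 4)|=|(2 13 5 4 3 6 12 9 10 8)|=10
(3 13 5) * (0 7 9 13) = [7, 1, 2, 0, 4, 3, 6, 9, 8, 13, 10, 11, 12, 5] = (0 7 9 13 5 3)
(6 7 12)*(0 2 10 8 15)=(0 2 10 8 15)(6 7 12)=[2, 1, 10, 3, 4, 5, 7, 12, 15, 9, 8, 11, 6, 13, 14, 0]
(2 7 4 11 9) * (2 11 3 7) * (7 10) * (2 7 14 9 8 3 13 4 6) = (2 7 6)(3 10 14 9 11 8)(4 13) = [0, 1, 7, 10, 13, 5, 2, 6, 3, 11, 14, 8, 12, 4, 9]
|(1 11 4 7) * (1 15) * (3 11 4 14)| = |(1 4 7 15)(3 11 14)| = 12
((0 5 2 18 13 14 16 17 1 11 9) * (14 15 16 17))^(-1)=((0 5 2 18 13 15 16 14 17 1 11 9))^(-1)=(0 9 11 1 17 14 16 15 13 18 2 5)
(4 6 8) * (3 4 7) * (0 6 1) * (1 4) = (0 6 8 7 3 1) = [6, 0, 2, 1, 4, 5, 8, 3, 7]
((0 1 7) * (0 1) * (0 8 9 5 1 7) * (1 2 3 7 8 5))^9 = (0 5 2 3 7 8 9 1)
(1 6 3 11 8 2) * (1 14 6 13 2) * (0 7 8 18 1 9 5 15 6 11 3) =(0 7 8 9 5 15 6)(1 13 2 14 11 18) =[7, 13, 14, 3, 4, 15, 0, 8, 9, 5, 10, 18, 12, 2, 11, 6, 16, 17, 1]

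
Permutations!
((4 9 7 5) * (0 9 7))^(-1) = (0 9)(4 5 7) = ((0 9)(4 7 5))^(-1)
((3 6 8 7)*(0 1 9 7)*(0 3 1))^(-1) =(1 7 9)(3 8 6)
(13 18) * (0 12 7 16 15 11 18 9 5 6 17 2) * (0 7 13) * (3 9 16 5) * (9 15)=[12, 1, 7, 15, 4, 6, 17, 5, 8, 3, 10, 18, 13, 16, 14, 11, 9, 2, 0]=(0 12 13 16 9 3 15 11 18)(2 7 5 6 17)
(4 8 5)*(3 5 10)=(3 5 4 8 10)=[0, 1, 2, 5, 8, 4, 6, 7, 10, 9, 3]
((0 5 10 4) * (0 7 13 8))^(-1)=(0 8 13 7 4 10 5)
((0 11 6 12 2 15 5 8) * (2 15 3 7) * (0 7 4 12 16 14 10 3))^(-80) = (0 14 12 7 6 3 5)(2 16 4 8 11 10 15)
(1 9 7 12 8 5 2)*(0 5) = [5, 9, 1, 3, 4, 2, 6, 12, 0, 7, 10, 11, 8] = (0 5 2 1 9 7 12 8)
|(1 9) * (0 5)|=|(0 5)(1 9)|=2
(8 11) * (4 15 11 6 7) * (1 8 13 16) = [0, 8, 2, 3, 15, 5, 7, 4, 6, 9, 10, 13, 12, 16, 14, 11, 1] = (1 8 6 7 4 15 11 13 16)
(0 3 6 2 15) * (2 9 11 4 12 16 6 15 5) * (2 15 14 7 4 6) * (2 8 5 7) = (0 3 14 2 7 4 12 16 8 5 15)(6 9 11) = [3, 1, 7, 14, 12, 15, 9, 4, 5, 11, 10, 6, 16, 13, 2, 0, 8]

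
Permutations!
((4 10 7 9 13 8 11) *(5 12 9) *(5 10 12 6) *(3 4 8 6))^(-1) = (3 5 6 13 9 12 4)(7 10)(8 11) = ((3 4 12 9 13 6 5)(7 10)(8 11))^(-1)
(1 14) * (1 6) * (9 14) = (1 9 14 6) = [0, 9, 2, 3, 4, 5, 1, 7, 8, 14, 10, 11, 12, 13, 6]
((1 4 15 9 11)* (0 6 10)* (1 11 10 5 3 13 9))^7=(1 4 15)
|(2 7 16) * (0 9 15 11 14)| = |(0 9 15 11 14)(2 7 16)| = 15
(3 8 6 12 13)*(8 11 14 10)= (3 11 14 10 8 6 12 13)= [0, 1, 2, 11, 4, 5, 12, 7, 6, 9, 8, 14, 13, 3, 10]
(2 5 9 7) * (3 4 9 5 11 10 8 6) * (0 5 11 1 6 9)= (0 5 11 10 8 9 7 2 1 6 3 4)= [5, 6, 1, 4, 0, 11, 3, 2, 9, 7, 8, 10]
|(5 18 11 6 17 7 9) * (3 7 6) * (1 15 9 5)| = |(1 15 9)(3 7 5 18 11)(6 17)| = 30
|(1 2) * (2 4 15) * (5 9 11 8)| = 4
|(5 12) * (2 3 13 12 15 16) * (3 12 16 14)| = 8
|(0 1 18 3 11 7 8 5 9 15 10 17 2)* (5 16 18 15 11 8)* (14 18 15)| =|(0 1 14 18 3 8 16 15 10 17 2)(5 9 11 7)| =44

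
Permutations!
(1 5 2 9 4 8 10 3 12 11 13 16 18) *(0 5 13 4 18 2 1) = [5, 13, 9, 12, 8, 1, 6, 7, 10, 18, 3, 4, 11, 16, 14, 15, 2, 17, 0] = (0 5 1 13 16 2 9 18)(3 12 11 4 8 10)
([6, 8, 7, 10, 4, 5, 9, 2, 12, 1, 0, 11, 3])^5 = [12, 0, 7, 1, 4, 5, 3, 2, 6, 10, 8, 11, 9]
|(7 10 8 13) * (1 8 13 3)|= |(1 8 3)(7 10 13)|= 3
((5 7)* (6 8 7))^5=(5 6 8 7)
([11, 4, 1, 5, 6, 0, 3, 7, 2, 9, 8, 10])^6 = [4, 11, 0, 2, 10, 1, 8, 7, 5, 9, 3, 6]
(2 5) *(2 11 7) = [0, 1, 5, 3, 4, 11, 6, 2, 8, 9, 10, 7] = (2 5 11 7)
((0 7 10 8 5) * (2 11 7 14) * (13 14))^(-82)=((0 13 14 2 11 7 10 8 5))^(-82)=(0 5 8 10 7 11 2 14 13)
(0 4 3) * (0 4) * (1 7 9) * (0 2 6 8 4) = (0 2 6 8 4 3)(1 7 9) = [2, 7, 6, 0, 3, 5, 8, 9, 4, 1]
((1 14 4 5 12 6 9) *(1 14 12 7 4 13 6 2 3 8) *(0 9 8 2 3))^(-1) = (0 2 3 12 1 8 6 13 14 9)(4 7 5)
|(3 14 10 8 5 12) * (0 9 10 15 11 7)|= 11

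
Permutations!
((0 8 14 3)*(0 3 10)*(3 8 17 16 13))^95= ((0 17 16 13 3 8 14 10))^95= (0 10 14 8 3 13 16 17)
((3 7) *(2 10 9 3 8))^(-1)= ((2 10 9 3 7 8))^(-1)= (2 8 7 3 9 10)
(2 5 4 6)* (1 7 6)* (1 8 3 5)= [0, 7, 1, 5, 8, 4, 2, 6, 3]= (1 7 6 2)(3 5 4 8)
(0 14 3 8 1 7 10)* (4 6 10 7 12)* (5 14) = (0 5 14 3 8 1 12 4 6 10) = [5, 12, 2, 8, 6, 14, 10, 7, 1, 9, 0, 11, 4, 13, 3]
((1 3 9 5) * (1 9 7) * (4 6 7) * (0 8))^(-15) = (0 8)(5 9) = ((0 8)(1 3 4 6 7)(5 9))^(-15)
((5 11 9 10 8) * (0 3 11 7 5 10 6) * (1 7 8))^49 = ((0 3 11 9 6)(1 7 5 8 10))^49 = (0 6 9 11 3)(1 10 8 5 7)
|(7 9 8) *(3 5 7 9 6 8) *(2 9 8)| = 6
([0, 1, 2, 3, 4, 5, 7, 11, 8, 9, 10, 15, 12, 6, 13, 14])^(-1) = (6 13 14 15 11 7)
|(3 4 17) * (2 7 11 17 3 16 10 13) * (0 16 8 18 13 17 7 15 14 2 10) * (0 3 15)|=|(0 16 3 4 15 14 2)(7 11)(8 18 13 10 17)|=70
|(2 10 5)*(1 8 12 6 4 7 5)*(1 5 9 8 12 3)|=24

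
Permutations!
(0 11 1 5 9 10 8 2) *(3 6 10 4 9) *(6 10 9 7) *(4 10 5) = (0 11 1 4 7 6 9 10 8 2)(3 5) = [11, 4, 0, 5, 7, 3, 9, 6, 2, 10, 8, 1]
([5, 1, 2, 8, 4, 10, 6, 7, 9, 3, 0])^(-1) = (0 10 5)(3 9 8)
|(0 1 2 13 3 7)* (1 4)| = |(0 4 1 2 13 3 7)| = 7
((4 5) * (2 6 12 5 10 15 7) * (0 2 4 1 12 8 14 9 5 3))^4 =(15)(0 14 12 6 5)(1 2 9 3 8) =((0 2 6 8 14 9 5 1 12 3)(4 10 15 7))^4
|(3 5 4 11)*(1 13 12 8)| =4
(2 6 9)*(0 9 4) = (0 9 2 6 4) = [9, 1, 6, 3, 0, 5, 4, 7, 8, 2]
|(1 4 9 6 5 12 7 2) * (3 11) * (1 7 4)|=10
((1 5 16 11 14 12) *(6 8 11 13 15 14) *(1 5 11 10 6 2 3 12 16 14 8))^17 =((1 11 2 3 12 5 14 16 13 15 8 10 6))^17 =(1 12 13 6 3 16 10 2 14 8 11 5 15)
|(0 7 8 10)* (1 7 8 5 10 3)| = 7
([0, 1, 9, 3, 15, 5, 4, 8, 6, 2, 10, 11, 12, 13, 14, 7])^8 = [0, 1, 2, 3, 8, 5, 7, 4, 15, 9, 10, 11, 12, 13, 14, 6]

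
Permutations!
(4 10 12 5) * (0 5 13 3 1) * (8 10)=[5, 0, 2, 1, 8, 4, 6, 7, 10, 9, 12, 11, 13, 3]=(0 5 4 8 10 12 13 3 1)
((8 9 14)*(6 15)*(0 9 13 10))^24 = (15)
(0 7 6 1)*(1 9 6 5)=(0 7 5 1)(6 9)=[7, 0, 2, 3, 4, 1, 9, 5, 8, 6]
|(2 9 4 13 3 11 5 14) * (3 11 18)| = 14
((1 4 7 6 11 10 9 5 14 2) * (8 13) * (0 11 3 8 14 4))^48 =(0 7 2 5 13 10 3)(1 4 14 9 8 11 6)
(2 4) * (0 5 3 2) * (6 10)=(0 5 3 2 4)(6 10)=[5, 1, 4, 2, 0, 3, 10, 7, 8, 9, 6]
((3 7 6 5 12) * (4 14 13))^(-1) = ((3 7 6 5 12)(4 14 13))^(-1) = (3 12 5 6 7)(4 13 14)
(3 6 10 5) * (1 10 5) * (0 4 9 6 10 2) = (0 4 9 6 5 3 10 1 2) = [4, 2, 0, 10, 9, 3, 5, 7, 8, 6, 1]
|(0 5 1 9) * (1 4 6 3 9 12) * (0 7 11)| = 8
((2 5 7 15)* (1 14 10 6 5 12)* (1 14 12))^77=(1 5 12 7 14 15 10 2 6)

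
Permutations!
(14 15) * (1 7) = [0, 7, 2, 3, 4, 5, 6, 1, 8, 9, 10, 11, 12, 13, 15, 14] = (1 7)(14 15)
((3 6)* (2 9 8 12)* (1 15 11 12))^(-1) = (1 8 9 2 12 11 15)(3 6)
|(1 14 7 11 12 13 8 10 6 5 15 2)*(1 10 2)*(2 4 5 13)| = 13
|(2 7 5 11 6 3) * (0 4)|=6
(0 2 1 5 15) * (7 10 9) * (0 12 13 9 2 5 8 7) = (0 5 15 12 13 9)(1 8 7 10 2) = [5, 8, 1, 3, 4, 15, 6, 10, 7, 0, 2, 11, 13, 9, 14, 12]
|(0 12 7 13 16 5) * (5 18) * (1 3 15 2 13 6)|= 12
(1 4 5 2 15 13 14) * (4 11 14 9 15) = (1 11 14)(2 4 5)(9 15 13) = [0, 11, 4, 3, 5, 2, 6, 7, 8, 15, 10, 14, 12, 9, 1, 13]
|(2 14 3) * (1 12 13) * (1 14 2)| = 5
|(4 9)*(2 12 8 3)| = 4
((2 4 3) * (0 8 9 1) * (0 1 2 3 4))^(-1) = ((0 8 9 2))^(-1) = (0 2 9 8)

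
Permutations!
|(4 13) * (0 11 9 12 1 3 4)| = 8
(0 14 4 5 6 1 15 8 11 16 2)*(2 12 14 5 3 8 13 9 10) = (0 5 6 1 15 13 9 10 2)(3 8 11 16 12 14 4) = [5, 15, 0, 8, 3, 6, 1, 7, 11, 10, 2, 16, 14, 9, 4, 13, 12]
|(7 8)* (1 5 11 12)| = 4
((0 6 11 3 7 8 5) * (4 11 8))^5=(0 6 8 5)(3 7 4 11)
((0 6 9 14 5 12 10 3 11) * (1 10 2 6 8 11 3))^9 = ((0 8 11)(1 10)(2 6 9 14 5 12))^9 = (1 10)(2 14)(5 6)(9 12)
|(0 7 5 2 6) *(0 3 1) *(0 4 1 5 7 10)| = |(0 10)(1 4)(2 6 3 5)| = 4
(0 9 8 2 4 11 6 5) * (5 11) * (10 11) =[9, 1, 4, 3, 5, 0, 10, 7, 2, 8, 11, 6] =(0 9 8 2 4 5)(6 10 11)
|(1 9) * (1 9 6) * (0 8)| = |(9)(0 8)(1 6)| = 2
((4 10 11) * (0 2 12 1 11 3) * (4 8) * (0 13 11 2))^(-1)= (1 12 2)(3 10 4 8 11 13)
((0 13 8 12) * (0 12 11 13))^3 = (13)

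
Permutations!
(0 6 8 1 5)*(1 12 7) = (0 6 8 12 7 1 5) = [6, 5, 2, 3, 4, 0, 8, 1, 12, 9, 10, 11, 7]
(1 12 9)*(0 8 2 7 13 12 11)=(0 8 2 7 13 12 9 1 11)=[8, 11, 7, 3, 4, 5, 6, 13, 2, 1, 10, 0, 9, 12]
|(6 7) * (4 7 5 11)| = |(4 7 6 5 11)| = 5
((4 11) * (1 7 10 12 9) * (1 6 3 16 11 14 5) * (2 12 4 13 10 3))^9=((1 7 3 16 11 13 10 4 14 5)(2 12 9 6))^9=(1 5 14 4 10 13 11 16 3 7)(2 12 9 6)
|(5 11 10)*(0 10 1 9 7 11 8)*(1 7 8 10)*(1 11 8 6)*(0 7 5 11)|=|(1 9 6)(5 10 11)(7 8)|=6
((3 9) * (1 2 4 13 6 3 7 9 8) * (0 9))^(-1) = ((0 9 7)(1 2 4 13 6 3 8))^(-1) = (0 7 9)(1 8 3 6 13 4 2)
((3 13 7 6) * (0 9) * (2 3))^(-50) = (13)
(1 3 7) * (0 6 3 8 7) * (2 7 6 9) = (0 9 2 7 1 8 6 3) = [9, 8, 7, 0, 4, 5, 3, 1, 6, 2]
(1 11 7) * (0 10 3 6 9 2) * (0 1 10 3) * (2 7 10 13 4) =(0 3 6 9 7 13 4 2 1 11 10) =[3, 11, 1, 6, 2, 5, 9, 13, 8, 7, 0, 10, 12, 4]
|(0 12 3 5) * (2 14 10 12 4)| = 8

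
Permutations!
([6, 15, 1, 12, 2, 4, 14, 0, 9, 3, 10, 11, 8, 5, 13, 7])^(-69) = [6, 15, 1, 9, 2, 4, 14, 0, 12, 8, 10, 11, 3, 5, 13, 7]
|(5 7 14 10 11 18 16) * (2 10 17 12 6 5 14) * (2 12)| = |(2 10 11 18 16 14 17)(5 7 12 6)| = 28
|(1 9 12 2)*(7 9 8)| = |(1 8 7 9 12 2)| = 6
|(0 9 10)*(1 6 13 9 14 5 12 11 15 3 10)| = 8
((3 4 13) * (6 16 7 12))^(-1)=(3 13 4)(6 12 7 16)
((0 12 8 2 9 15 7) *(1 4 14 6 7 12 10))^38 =((0 10 1 4 14 6 7)(2 9 15 12 8))^38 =(0 4 7 1 6 10 14)(2 12 9 8 15)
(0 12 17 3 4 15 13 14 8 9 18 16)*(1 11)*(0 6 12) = [0, 11, 2, 4, 15, 5, 12, 7, 9, 18, 10, 1, 17, 14, 8, 13, 6, 3, 16] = (1 11)(3 4 15 13 14 8 9 18 16 6 12 17)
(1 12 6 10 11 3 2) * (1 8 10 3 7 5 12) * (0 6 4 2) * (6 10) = (0 10 11 7 5 12 4 2 8 6 3) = [10, 1, 8, 0, 2, 12, 3, 5, 6, 9, 11, 7, 4]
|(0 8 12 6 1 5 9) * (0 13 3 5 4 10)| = |(0 8 12 6 1 4 10)(3 5 9 13)| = 28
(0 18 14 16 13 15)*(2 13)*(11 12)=(0 18 14 16 2 13 15)(11 12)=[18, 1, 13, 3, 4, 5, 6, 7, 8, 9, 10, 12, 11, 15, 16, 0, 2, 17, 14]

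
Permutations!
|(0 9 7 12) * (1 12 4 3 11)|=|(0 9 7 4 3 11 1 12)|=8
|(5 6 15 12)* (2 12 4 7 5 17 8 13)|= |(2 12 17 8 13)(4 7 5 6 15)|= 5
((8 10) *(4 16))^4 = (16)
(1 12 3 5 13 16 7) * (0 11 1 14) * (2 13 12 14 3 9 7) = (0 11 1 14)(2 13 16)(3 5 12 9 7) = [11, 14, 13, 5, 4, 12, 6, 3, 8, 7, 10, 1, 9, 16, 0, 15, 2]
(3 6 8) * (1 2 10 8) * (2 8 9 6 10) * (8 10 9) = (1 10 8 3 9 6) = [0, 10, 2, 9, 4, 5, 1, 7, 3, 6, 8]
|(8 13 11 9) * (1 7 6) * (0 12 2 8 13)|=|(0 12 2 8)(1 7 6)(9 13 11)|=12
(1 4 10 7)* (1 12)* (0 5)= (0 5)(1 4 10 7 12)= [5, 4, 2, 3, 10, 0, 6, 12, 8, 9, 7, 11, 1]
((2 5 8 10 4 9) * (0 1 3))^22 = (0 1 3)(2 4 8)(5 9 10)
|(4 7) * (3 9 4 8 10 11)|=7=|(3 9 4 7 8 10 11)|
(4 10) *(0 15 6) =(0 15 6)(4 10) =[15, 1, 2, 3, 10, 5, 0, 7, 8, 9, 4, 11, 12, 13, 14, 6]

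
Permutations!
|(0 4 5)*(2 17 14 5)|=|(0 4 2 17 14 5)|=6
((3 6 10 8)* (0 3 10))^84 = (10)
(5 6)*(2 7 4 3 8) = (2 7 4 3 8)(5 6) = [0, 1, 7, 8, 3, 6, 5, 4, 2]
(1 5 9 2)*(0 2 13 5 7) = (0 2 1 7)(5 9 13) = [2, 7, 1, 3, 4, 9, 6, 0, 8, 13, 10, 11, 12, 5]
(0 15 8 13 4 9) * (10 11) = (0 15 8 13 4 9)(10 11) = [15, 1, 2, 3, 9, 5, 6, 7, 13, 0, 11, 10, 12, 4, 14, 8]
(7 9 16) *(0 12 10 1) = (0 12 10 1)(7 9 16) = [12, 0, 2, 3, 4, 5, 6, 9, 8, 16, 1, 11, 10, 13, 14, 15, 7]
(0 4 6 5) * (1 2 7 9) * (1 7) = (0 4 6 5)(1 2)(7 9) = [4, 2, 1, 3, 6, 0, 5, 9, 8, 7]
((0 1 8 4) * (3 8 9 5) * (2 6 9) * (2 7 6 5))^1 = ((0 1 7 6 9 2 5 3 8 4))^1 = (0 1 7 6 9 2 5 3 8 4)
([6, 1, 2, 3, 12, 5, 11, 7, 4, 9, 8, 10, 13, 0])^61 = (0 4 11 13 8 6 12 10)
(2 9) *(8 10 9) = (2 8 10 9) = [0, 1, 8, 3, 4, 5, 6, 7, 10, 2, 9]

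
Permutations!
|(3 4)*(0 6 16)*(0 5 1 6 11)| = 4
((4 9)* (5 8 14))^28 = ((4 9)(5 8 14))^28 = (5 8 14)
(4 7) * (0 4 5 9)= (0 4 7 5 9)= [4, 1, 2, 3, 7, 9, 6, 5, 8, 0]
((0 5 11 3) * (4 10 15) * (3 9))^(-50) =((0 5 11 9 3)(4 10 15))^(-50) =(4 10 15)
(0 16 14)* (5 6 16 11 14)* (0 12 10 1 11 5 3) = (0 5 6 16 3)(1 11 14 12 10) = [5, 11, 2, 0, 4, 6, 16, 7, 8, 9, 1, 14, 10, 13, 12, 15, 3]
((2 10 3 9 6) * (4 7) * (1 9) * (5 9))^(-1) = (1 3 10 2 6 9 5)(4 7)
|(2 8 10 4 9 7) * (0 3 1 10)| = 9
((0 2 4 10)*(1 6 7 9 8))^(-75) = ((0 2 4 10)(1 6 7 9 8))^(-75) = (0 2 4 10)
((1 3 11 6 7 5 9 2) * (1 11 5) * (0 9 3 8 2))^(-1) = ((0 9)(1 8 2 11 6 7)(3 5))^(-1) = (0 9)(1 7 6 11 2 8)(3 5)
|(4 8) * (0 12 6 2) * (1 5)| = 4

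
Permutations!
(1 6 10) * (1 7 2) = (1 6 10 7 2) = [0, 6, 1, 3, 4, 5, 10, 2, 8, 9, 7]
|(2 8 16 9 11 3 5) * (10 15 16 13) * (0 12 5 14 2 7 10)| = 14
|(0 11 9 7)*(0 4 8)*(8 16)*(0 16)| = |(0 11 9 7 4)(8 16)| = 10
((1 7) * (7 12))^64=(1 12 7)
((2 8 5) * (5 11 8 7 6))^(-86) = ((2 7 6 5)(8 11))^(-86) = (11)(2 6)(5 7)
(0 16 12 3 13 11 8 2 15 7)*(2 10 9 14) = (0 16 12 3 13 11 8 10 9 14 2 15 7) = [16, 1, 15, 13, 4, 5, 6, 0, 10, 14, 9, 8, 3, 11, 2, 7, 12]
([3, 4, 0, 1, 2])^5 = (4)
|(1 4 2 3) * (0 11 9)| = 12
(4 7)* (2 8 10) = [0, 1, 8, 3, 7, 5, 6, 4, 10, 9, 2] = (2 8 10)(4 7)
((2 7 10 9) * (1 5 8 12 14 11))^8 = (1 8 14)(5 12 11) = ((1 5 8 12 14 11)(2 7 10 9))^8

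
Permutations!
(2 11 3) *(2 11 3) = [0, 1, 3, 11, 4, 5, 6, 7, 8, 9, 10, 2] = (2 3 11)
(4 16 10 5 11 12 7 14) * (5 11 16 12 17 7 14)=(4 12 14)(5 16 10 11 17 7)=[0, 1, 2, 3, 12, 16, 6, 5, 8, 9, 11, 17, 14, 13, 4, 15, 10, 7]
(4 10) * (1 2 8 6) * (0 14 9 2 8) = (0 14 9 2)(1 8 6)(4 10) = [14, 8, 0, 3, 10, 5, 1, 7, 6, 2, 4, 11, 12, 13, 9]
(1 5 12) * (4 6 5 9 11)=[0, 9, 2, 3, 6, 12, 5, 7, 8, 11, 10, 4, 1]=(1 9 11 4 6 5 12)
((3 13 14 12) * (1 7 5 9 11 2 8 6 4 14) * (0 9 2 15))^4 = (15)(1 8 12 7 6 3 5 4 13 2 14)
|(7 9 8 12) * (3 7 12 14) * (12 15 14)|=7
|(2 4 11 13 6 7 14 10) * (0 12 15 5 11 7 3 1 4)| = 14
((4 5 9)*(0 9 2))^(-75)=((0 9 4 5 2))^(-75)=(9)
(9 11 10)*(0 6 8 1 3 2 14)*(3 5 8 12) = (0 6 12 3 2 14)(1 5 8)(9 11 10) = [6, 5, 14, 2, 4, 8, 12, 7, 1, 11, 9, 10, 3, 13, 0]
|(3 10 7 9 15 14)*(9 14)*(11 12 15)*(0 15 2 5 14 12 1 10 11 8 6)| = 45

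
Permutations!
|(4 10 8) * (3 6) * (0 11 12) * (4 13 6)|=|(0 11 12)(3 4 10 8 13 6)|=6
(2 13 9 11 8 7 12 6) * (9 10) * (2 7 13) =(6 7 12)(8 13 10 9 11) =[0, 1, 2, 3, 4, 5, 7, 12, 13, 11, 9, 8, 6, 10]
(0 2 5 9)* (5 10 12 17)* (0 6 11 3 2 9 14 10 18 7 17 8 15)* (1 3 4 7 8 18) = (0 9 6 11 4 7 17 5 14 10 12 18 8 15)(1 3 2) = [9, 3, 1, 2, 7, 14, 11, 17, 15, 6, 12, 4, 18, 13, 10, 0, 16, 5, 8]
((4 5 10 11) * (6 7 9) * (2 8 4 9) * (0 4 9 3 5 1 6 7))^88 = (11)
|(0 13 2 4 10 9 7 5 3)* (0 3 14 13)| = |(2 4 10 9 7 5 14 13)| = 8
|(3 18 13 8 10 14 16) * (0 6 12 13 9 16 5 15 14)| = |(0 6 12 13 8 10)(3 18 9 16)(5 15 14)| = 12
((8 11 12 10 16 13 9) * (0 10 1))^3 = ((0 10 16 13 9 8 11 12 1))^3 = (0 13 11)(1 16 8)(9 12 10)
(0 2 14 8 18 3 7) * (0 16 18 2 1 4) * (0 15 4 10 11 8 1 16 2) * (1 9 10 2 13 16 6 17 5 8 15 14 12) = (0 6 17 5 8)(1 2 12)(3 7 13 16 18)(4 14 9 10 11 15) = [6, 2, 12, 7, 14, 8, 17, 13, 0, 10, 11, 15, 1, 16, 9, 4, 18, 5, 3]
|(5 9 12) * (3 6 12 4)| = |(3 6 12 5 9 4)| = 6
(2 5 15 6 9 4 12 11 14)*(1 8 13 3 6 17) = (1 8 13 3 6 9 4 12 11 14 2 5 15 17) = [0, 8, 5, 6, 12, 15, 9, 7, 13, 4, 10, 14, 11, 3, 2, 17, 16, 1]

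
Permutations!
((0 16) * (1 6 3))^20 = (16)(1 3 6)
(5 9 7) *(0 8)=(0 8)(5 9 7)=[8, 1, 2, 3, 4, 9, 6, 5, 0, 7]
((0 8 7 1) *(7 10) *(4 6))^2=((0 8 10 7 1)(4 6))^2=(0 10 1 8 7)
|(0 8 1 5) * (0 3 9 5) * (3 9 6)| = |(0 8 1)(3 6)(5 9)| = 6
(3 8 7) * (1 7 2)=(1 7 3 8 2)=[0, 7, 1, 8, 4, 5, 6, 3, 2]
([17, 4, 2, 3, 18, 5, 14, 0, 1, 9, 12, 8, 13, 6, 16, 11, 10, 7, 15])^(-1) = (0 7 17)(1 8 11 15 18 4)(6 13 12 10 16 14)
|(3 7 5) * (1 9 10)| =3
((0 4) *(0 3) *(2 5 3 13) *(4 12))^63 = (13)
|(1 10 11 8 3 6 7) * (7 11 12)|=4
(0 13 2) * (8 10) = [13, 1, 0, 3, 4, 5, 6, 7, 10, 9, 8, 11, 12, 2] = (0 13 2)(8 10)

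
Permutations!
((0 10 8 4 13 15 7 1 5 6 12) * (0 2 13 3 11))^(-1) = ((0 10 8 4 3 11)(1 5 6 12 2 13 15 7))^(-1) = (0 11 3 4 8 10)(1 7 15 13 2 12 6 5)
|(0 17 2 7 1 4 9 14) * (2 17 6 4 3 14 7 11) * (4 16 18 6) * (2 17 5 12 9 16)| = 15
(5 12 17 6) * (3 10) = (3 10)(5 12 17 6) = [0, 1, 2, 10, 4, 12, 5, 7, 8, 9, 3, 11, 17, 13, 14, 15, 16, 6]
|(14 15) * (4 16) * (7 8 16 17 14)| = 7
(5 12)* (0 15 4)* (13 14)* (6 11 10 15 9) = (0 9 6 11 10 15 4)(5 12)(13 14) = [9, 1, 2, 3, 0, 12, 11, 7, 8, 6, 15, 10, 5, 14, 13, 4]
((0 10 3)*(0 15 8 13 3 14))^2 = ((0 10 14)(3 15 8 13))^2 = (0 14 10)(3 8)(13 15)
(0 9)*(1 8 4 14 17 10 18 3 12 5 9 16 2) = (0 16 2 1 8 4 14 17 10 18 3 12 5 9) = [16, 8, 1, 12, 14, 9, 6, 7, 4, 0, 18, 11, 5, 13, 17, 15, 2, 10, 3]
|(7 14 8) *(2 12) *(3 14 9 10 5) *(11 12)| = 21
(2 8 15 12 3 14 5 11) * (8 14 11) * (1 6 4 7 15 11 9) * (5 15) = (1 6 4 7 5 8 11 2 14 15 12 3 9) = [0, 6, 14, 9, 7, 8, 4, 5, 11, 1, 10, 2, 3, 13, 15, 12]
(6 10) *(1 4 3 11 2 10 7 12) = (1 4 3 11 2 10 6 7 12) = [0, 4, 10, 11, 3, 5, 7, 12, 8, 9, 6, 2, 1]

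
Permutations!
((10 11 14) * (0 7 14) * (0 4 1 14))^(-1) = ((0 7)(1 14 10 11 4))^(-1) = (0 7)(1 4 11 10 14)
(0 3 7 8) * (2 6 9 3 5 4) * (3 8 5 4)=(0 4 2 6 9 8)(3 7 5)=[4, 1, 6, 7, 2, 3, 9, 5, 0, 8]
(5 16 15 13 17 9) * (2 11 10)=(2 11 10)(5 16 15 13 17 9)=[0, 1, 11, 3, 4, 16, 6, 7, 8, 5, 2, 10, 12, 17, 14, 13, 15, 9]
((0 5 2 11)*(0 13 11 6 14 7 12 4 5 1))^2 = ((0 1)(2 6 14 7 12 4 5)(11 13))^2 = (2 14 12 5 6 7 4)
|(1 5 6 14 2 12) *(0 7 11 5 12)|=14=|(0 7 11 5 6 14 2)(1 12)|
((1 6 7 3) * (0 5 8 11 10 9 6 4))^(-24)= (0 1 7 9 11 5 4 3 6 10 8)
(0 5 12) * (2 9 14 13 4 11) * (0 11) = (0 5 12 11 2 9 14 13 4) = [5, 1, 9, 3, 0, 12, 6, 7, 8, 14, 10, 2, 11, 4, 13]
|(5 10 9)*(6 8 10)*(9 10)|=|(10)(5 6 8 9)|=4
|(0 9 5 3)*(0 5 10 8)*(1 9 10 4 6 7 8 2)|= 18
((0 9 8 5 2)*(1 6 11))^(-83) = (0 8 2 9 5)(1 6 11)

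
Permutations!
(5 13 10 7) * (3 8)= (3 8)(5 13 10 7)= [0, 1, 2, 8, 4, 13, 6, 5, 3, 9, 7, 11, 12, 10]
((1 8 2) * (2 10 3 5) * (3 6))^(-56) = ((1 8 10 6 3 5 2))^(-56) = (10)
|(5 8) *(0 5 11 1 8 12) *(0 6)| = |(0 5 12 6)(1 8 11)| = 12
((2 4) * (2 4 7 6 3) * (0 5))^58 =((0 5)(2 7 6 3))^58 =(2 6)(3 7)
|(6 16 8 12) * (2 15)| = 4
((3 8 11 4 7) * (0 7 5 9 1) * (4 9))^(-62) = ((0 7 3 8 11 9 1)(4 5))^(-62) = (0 7 3 8 11 9 1)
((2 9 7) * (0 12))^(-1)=((0 12)(2 9 7))^(-1)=(0 12)(2 7 9)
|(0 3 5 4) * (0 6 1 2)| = |(0 3 5 4 6 1 2)| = 7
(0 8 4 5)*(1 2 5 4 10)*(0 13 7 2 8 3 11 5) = (0 3 11 5 13 7 2)(1 8 10) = [3, 8, 0, 11, 4, 13, 6, 2, 10, 9, 1, 5, 12, 7]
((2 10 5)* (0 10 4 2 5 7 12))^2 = ((0 10 7 12)(2 4))^2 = (0 7)(10 12)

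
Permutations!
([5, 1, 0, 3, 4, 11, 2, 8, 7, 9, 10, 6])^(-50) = (11)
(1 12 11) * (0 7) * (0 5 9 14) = (0 7 5 9 14)(1 12 11) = [7, 12, 2, 3, 4, 9, 6, 5, 8, 14, 10, 1, 11, 13, 0]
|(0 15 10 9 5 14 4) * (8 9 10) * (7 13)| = |(0 15 8 9 5 14 4)(7 13)| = 14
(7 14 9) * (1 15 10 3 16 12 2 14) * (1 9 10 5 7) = (1 15 5 7 9)(2 14 10 3 16 12) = [0, 15, 14, 16, 4, 7, 6, 9, 8, 1, 3, 11, 2, 13, 10, 5, 12]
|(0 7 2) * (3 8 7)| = |(0 3 8 7 2)| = 5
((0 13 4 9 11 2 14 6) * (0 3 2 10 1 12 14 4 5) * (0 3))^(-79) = (0 6 14 12 1 10 11 9 4 2 3 5 13)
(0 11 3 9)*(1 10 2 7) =(0 11 3 9)(1 10 2 7) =[11, 10, 7, 9, 4, 5, 6, 1, 8, 0, 2, 3]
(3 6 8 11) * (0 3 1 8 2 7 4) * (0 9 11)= [3, 8, 7, 6, 9, 5, 2, 4, 0, 11, 10, 1]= (0 3 6 2 7 4 9 11 1 8)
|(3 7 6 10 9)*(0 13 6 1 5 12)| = |(0 13 6 10 9 3 7 1 5 12)| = 10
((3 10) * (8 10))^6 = ((3 8 10))^6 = (10)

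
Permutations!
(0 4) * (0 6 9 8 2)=[4, 1, 0, 3, 6, 5, 9, 7, 2, 8]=(0 4 6 9 8 2)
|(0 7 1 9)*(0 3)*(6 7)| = 6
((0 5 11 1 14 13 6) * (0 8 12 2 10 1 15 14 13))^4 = (0 14 15 11 5)(1 12 13 2 6 10 8)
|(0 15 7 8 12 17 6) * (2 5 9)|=21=|(0 15 7 8 12 17 6)(2 5 9)|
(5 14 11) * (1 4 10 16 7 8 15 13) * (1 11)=(1 4 10 16 7 8 15 13 11 5 14)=[0, 4, 2, 3, 10, 14, 6, 8, 15, 9, 16, 5, 12, 11, 1, 13, 7]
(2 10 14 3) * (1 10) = (1 10 14 3 2) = [0, 10, 1, 2, 4, 5, 6, 7, 8, 9, 14, 11, 12, 13, 3]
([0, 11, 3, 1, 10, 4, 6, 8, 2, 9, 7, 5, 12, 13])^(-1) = [0, 3, 8, 2, 5, 11, 6, 10, 7, 9, 4, 1, 12, 13]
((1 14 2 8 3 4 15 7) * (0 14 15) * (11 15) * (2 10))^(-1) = (0 4 3 8 2 10 14)(1 7 15 11)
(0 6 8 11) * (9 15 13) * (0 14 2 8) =(0 6)(2 8 11 14)(9 15 13) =[6, 1, 8, 3, 4, 5, 0, 7, 11, 15, 10, 14, 12, 9, 2, 13]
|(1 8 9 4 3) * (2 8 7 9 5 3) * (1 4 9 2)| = 7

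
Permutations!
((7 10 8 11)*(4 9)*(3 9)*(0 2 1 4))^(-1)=(0 9 3 4 1 2)(7 11 8 10)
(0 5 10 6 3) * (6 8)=(0 5 10 8 6 3)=[5, 1, 2, 0, 4, 10, 3, 7, 6, 9, 8]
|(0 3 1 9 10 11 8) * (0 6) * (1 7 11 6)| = |(0 3 7 11 8 1 9 10 6)| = 9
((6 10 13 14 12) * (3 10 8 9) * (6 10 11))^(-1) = ((3 11 6 8 9)(10 13 14 12))^(-1) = (3 9 8 6 11)(10 12 14 13)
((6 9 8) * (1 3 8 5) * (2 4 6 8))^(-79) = (1 9 4 3 5 6 2)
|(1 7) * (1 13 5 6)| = 5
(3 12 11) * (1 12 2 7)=[0, 12, 7, 2, 4, 5, 6, 1, 8, 9, 10, 3, 11]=(1 12 11 3 2 7)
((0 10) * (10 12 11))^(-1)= (0 10 11 12)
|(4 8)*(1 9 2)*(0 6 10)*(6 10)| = 6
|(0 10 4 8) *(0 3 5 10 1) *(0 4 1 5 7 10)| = |(0 5)(1 4 8 3 7 10)| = 6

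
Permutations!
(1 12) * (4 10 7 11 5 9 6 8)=(1 12)(4 10 7 11 5 9 6 8)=[0, 12, 2, 3, 10, 9, 8, 11, 4, 6, 7, 5, 1]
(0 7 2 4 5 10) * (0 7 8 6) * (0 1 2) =(0 8 6 1 2 4 5 10 7) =[8, 2, 4, 3, 5, 10, 1, 0, 6, 9, 7]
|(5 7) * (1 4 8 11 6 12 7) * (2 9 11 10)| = 11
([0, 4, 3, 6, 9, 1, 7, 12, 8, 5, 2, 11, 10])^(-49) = [0, 5, 10, 2, 1, 9, 3, 6, 8, 4, 12, 11, 7]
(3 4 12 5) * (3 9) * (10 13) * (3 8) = [0, 1, 2, 4, 12, 9, 6, 7, 3, 8, 13, 11, 5, 10] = (3 4 12 5 9 8)(10 13)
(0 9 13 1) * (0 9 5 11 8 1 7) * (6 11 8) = (0 5 8 1 9 13 7)(6 11) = [5, 9, 2, 3, 4, 8, 11, 0, 1, 13, 10, 6, 12, 7]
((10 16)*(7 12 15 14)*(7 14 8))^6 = ((7 12 15 8)(10 16))^6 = (16)(7 15)(8 12)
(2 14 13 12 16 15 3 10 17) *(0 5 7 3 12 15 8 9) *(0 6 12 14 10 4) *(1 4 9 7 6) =[5, 4, 10, 9, 0, 6, 12, 3, 7, 1, 17, 11, 16, 15, 13, 14, 8, 2] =(0 5 6 12 16 8 7 3 9 1 4)(2 10 17)(13 15 14)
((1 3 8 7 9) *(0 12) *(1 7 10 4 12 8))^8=((0 8 10 4 12)(1 3)(7 9))^8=(0 4 8 12 10)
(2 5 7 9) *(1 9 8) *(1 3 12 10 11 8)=(1 9 2 5 7)(3 12 10 11 8)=[0, 9, 5, 12, 4, 7, 6, 1, 3, 2, 11, 8, 10]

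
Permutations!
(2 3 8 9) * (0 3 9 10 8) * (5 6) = (0 3)(2 9)(5 6)(8 10) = [3, 1, 9, 0, 4, 6, 5, 7, 10, 2, 8]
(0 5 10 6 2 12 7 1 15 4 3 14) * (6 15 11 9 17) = (0 5 10 15 4 3 14)(1 11 9 17 6 2 12 7) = [5, 11, 12, 14, 3, 10, 2, 1, 8, 17, 15, 9, 7, 13, 0, 4, 16, 6]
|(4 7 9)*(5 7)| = 4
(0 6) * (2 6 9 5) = [9, 1, 6, 3, 4, 2, 0, 7, 8, 5] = (0 9 5 2 6)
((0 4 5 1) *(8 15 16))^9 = (16)(0 4 5 1)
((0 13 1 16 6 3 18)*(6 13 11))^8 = ((0 11 6 3 18)(1 16 13))^8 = (0 3 11 18 6)(1 13 16)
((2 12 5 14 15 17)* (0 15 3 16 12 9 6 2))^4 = (0 15 17)(2 9 6)(3 14 5 12 16)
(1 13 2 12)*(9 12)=(1 13 2 9 12)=[0, 13, 9, 3, 4, 5, 6, 7, 8, 12, 10, 11, 1, 2]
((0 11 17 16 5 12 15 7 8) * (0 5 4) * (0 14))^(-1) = ((0 11 17 16 4 14)(5 12 15 7 8))^(-1) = (0 14 4 16 17 11)(5 8 7 15 12)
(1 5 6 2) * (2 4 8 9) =[0, 5, 1, 3, 8, 6, 4, 7, 9, 2] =(1 5 6 4 8 9 2)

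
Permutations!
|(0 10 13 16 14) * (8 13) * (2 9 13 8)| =|(0 10 2 9 13 16 14)| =7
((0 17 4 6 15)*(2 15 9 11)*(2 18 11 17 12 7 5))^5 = (0 15 2 5 7 12)(4 6 9 17)(11 18)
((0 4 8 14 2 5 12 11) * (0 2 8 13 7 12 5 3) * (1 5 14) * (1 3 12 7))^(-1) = (0 3 8 14 5 1 13 4)(2 11 12)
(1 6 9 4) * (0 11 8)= (0 11 8)(1 6 9 4)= [11, 6, 2, 3, 1, 5, 9, 7, 0, 4, 10, 8]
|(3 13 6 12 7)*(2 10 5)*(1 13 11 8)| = 24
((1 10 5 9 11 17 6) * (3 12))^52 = ((1 10 5 9 11 17 6)(3 12))^52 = (1 9 6 5 17 10 11)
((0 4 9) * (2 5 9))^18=(0 5 4 9 2)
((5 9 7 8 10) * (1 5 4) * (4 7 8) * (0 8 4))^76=(10)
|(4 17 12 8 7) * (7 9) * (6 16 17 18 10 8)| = 12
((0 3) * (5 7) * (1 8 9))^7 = ((0 3)(1 8 9)(5 7))^7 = (0 3)(1 8 9)(5 7)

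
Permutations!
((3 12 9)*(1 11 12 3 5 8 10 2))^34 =(1 12 5 10)(2 11 9 8)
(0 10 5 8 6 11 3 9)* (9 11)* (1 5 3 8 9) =(0 10 3 11 8 6 1 5 9) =[10, 5, 2, 11, 4, 9, 1, 7, 6, 0, 3, 8]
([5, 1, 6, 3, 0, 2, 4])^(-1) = (0 4 6 2 5)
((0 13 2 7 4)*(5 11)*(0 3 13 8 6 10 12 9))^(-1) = ((0 8 6 10 12 9)(2 7 4 3 13)(5 11))^(-1) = (0 9 12 10 6 8)(2 13 3 4 7)(5 11)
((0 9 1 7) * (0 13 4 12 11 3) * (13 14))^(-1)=(0 3 11 12 4 13 14 7 1 9)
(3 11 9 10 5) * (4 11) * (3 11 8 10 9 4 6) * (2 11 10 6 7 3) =(2 11 4 8 6)(3 7)(5 10) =[0, 1, 11, 7, 8, 10, 2, 3, 6, 9, 5, 4]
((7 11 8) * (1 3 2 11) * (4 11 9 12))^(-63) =(12)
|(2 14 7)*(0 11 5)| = |(0 11 5)(2 14 7)| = 3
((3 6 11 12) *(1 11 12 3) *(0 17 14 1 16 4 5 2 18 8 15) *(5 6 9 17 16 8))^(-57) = (18)(0 15 8 12 6 4 16)(1 9)(3 14)(11 17)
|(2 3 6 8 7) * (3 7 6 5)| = |(2 7)(3 5)(6 8)| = 2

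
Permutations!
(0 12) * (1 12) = (0 1 12) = [1, 12, 2, 3, 4, 5, 6, 7, 8, 9, 10, 11, 0]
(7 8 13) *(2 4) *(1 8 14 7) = (1 8 13)(2 4)(7 14) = [0, 8, 4, 3, 2, 5, 6, 14, 13, 9, 10, 11, 12, 1, 7]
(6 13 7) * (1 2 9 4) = [0, 2, 9, 3, 1, 5, 13, 6, 8, 4, 10, 11, 12, 7] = (1 2 9 4)(6 13 7)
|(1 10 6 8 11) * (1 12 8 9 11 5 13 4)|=|(1 10 6 9 11 12 8 5 13 4)|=10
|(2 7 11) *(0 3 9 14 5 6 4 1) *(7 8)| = |(0 3 9 14 5 6 4 1)(2 8 7 11)| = 8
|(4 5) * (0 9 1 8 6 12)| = 6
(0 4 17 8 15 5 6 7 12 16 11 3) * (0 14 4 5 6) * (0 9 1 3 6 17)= (0 5 9 1 3 14 4)(6 7 12 16 11)(8 15 17)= [5, 3, 2, 14, 0, 9, 7, 12, 15, 1, 10, 6, 16, 13, 4, 17, 11, 8]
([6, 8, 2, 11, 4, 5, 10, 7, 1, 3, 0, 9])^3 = [0, 8, 2, 3, 4, 5, 6, 7, 1, 9, 10, 11]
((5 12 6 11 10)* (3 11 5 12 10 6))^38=(3 6 10)(5 12 11)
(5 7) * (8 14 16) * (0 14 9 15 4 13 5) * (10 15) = (0 14 16 8 9 10 15 4 13 5 7) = [14, 1, 2, 3, 13, 7, 6, 0, 9, 10, 15, 11, 12, 5, 16, 4, 8]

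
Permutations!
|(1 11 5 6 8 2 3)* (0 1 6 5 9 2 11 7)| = |(0 1 7)(2 3 6 8 11 9)| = 6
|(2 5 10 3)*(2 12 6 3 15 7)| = |(2 5 10 15 7)(3 12 6)| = 15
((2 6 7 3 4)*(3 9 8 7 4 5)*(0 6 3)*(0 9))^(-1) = (0 7 8 9 5 3 2 4 6)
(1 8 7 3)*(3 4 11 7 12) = [0, 8, 2, 1, 11, 5, 6, 4, 12, 9, 10, 7, 3] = (1 8 12 3)(4 11 7)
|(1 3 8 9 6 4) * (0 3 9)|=12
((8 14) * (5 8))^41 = (5 14 8)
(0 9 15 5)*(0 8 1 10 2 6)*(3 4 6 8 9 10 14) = (0 10 2 8 1 14 3 4 6)(5 9 15) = [10, 14, 8, 4, 6, 9, 0, 7, 1, 15, 2, 11, 12, 13, 3, 5]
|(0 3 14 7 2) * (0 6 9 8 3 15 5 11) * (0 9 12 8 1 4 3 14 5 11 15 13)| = |(0 13)(1 4 3 5 15 11 9)(2 6 12 8 14 7)| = 42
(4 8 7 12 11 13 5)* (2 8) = [0, 1, 8, 3, 2, 4, 6, 12, 7, 9, 10, 13, 11, 5] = (2 8 7 12 11 13 5 4)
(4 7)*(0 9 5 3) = (0 9 5 3)(4 7) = [9, 1, 2, 0, 7, 3, 6, 4, 8, 5]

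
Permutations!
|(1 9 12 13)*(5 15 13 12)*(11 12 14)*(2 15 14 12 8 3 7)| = 11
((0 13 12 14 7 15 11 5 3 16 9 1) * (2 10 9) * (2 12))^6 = ((0 13 2 10 9 1)(3 16 12 14 7 15 11 5))^6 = (3 11 7 12)(5 15 14 16)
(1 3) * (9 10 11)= (1 3)(9 10 11)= [0, 3, 2, 1, 4, 5, 6, 7, 8, 10, 11, 9]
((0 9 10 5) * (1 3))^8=(10)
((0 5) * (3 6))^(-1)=(0 5)(3 6)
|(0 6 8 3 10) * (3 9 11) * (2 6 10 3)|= 10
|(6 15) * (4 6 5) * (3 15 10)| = |(3 15 5 4 6 10)| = 6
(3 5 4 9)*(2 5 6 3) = (2 5 4 9)(3 6) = [0, 1, 5, 6, 9, 4, 3, 7, 8, 2]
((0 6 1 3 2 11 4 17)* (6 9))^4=((0 9 6 1 3 2 11 4 17))^4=(0 3 17 1 4 6 11 9 2)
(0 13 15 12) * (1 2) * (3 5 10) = [13, 2, 1, 5, 4, 10, 6, 7, 8, 9, 3, 11, 0, 15, 14, 12] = (0 13 15 12)(1 2)(3 5 10)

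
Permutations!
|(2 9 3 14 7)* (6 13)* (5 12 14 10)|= 8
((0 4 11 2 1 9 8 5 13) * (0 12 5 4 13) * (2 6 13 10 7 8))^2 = ((0 10 7 8 4 11 6 13 12 5)(1 9 2))^2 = (0 7 4 6 12)(1 2 9)(5 10 8 11 13)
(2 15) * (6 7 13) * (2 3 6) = (2 15 3 6 7 13) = [0, 1, 15, 6, 4, 5, 7, 13, 8, 9, 10, 11, 12, 2, 14, 3]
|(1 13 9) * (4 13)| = 4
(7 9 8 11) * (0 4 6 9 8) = (0 4 6 9)(7 8 11) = [4, 1, 2, 3, 6, 5, 9, 8, 11, 0, 10, 7]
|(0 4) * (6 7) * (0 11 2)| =|(0 4 11 2)(6 7)| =4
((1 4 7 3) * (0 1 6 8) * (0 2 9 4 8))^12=((0 1 8 2 9 4 7 3 6))^12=(0 2 7)(1 9 3)(4 6 8)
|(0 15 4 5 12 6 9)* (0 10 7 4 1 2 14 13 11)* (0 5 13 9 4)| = |(0 15 1 2 14 9 10 7)(4 13 11 5 12 6)| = 24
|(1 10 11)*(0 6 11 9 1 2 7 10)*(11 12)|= 9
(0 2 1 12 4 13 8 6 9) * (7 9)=(0 2 1 12 4 13 8 6 7 9)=[2, 12, 1, 3, 13, 5, 7, 9, 6, 0, 10, 11, 4, 8]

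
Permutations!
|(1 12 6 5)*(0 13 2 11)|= |(0 13 2 11)(1 12 6 5)|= 4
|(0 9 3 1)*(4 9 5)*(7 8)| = 6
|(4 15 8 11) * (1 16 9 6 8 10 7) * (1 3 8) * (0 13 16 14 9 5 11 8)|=|(0 13 16 5 11 4 15 10 7 3)(1 14 9 6)|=20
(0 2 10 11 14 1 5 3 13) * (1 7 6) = (0 2 10 11 14 7 6 1 5 3 13) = [2, 5, 10, 13, 4, 3, 1, 6, 8, 9, 11, 14, 12, 0, 7]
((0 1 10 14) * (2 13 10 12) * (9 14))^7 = ((0 1 12 2 13 10 9 14))^7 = (0 14 9 10 13 2 12 1)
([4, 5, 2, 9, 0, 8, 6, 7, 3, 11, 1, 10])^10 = [0, 3, 2, 10, 4, 9, 6, 7, 11, 1, 8, 5]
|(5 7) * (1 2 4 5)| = |(1 2 4 5 7)| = 5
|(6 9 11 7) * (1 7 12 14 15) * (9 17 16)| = |(1 7 6 17 16 9 11 12 14 15)| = 10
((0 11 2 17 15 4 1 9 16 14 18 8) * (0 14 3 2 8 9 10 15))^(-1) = ((0 11 8 14 18 9 16 3 2 17)(1 10 15 4))^(-1) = (0 17 2 3 16 9 18 14 8 11)(1 4 15 10)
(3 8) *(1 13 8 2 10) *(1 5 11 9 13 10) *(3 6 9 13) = (1 10 5 11 13 8 6 9 3 2) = [0, 10, 1, 2, 4, 11, 9, 7, 6, 3, 5, 13, 12, 8]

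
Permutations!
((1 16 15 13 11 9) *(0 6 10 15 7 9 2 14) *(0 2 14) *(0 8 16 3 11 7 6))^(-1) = (1 9 7 13 15 10 6 16 8 2 14 11 3)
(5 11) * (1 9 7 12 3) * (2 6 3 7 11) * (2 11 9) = (1 2 6 3)(5 11)(7 12) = [0, 2, 6, 1, 4, 11, 3, 12, 8, 9, 10, 5, 7]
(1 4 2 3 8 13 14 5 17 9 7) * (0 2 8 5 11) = (0 2 3 5 17 9 7 1 4 8 13 14 11) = [2, 4, 3, 5, 8, 17, 6, 1, 13, 7, 10, 0, 12, 14, 11, 15, 16, 9]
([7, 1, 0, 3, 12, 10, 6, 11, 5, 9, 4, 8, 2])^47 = (0 11 5 4 2 7 8 10 12)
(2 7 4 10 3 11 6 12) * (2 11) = (2 7 4 10 3)(6 12 11) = [0, 1, 7, 2, 10, 5, 12, 4, 8, 9, 3, 6, 11]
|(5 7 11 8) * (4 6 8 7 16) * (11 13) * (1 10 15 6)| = |(1 10 15 6 8 5 16 4)(7 13 11)| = 24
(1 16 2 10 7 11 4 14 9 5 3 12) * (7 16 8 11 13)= (1 8 11 4 14 9 5 3 12)(2 10 16)(7 13)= [0, 8, 10, 12, 14, 3, 6, 13, 11, 5, 16, 4, 1, 7, 9, 15, 2]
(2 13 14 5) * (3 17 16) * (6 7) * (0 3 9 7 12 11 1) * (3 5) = [5, 0, 13, 17, 4, 2, 12, 6, 8, 7, 10, 1, 11, 14, 3, 15, 9, 16] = (0 5 2 13 14 3 17 16 9 7 6 12 11 1)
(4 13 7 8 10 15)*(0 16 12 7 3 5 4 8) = [16, 1, 2, 5, 13, 4, 6, 0, 10, 9, 15, 11, 7, 3, 14, 8, 12] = (0 16 12 7)(3 5 4 13)(8 10 15)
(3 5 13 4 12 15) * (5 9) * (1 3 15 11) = (15)(1 3 9 5 13 4 12 11) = [0, 3, 2, 9, 12, 13, 6, 7, 8, 5, 10, 1, 11, 4, 14, 15]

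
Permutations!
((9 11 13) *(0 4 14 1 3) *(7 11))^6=((0 4 14 1 3)(7 11 13 9))^6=(0 4 14 1 3)(7 13)(9 11)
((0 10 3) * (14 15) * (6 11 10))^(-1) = (0 3 10 11 6)(14 15)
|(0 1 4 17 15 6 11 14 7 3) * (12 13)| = |(0 1 4 17 15 6 11 14 7 3)(12 13)| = 10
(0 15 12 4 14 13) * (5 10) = (0 15 12 4 14 13)(5 10) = [15, 1, 2, 3, 14, 10, 6, 7, 8, 9, 5, 11, 4, 0, 13, 12]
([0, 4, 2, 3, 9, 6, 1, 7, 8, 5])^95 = (9)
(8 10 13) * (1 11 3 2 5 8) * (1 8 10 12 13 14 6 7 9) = [0, 11, 5, 2, 4, 10, 7, 9, 12, 1, 14, 3, 13, 8, 6] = (1 11 3 2 5 10 14 6 7 9)(8 12 13)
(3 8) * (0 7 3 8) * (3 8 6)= (0 7 8 6 3)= [7, 1, 2, 0, 4, 5, 3, 8, 6]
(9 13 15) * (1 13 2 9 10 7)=(1 13 15 10 7)(2 9)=[0, 13, 9, 3, 4, 5, 6, 1, 8, 2, 7, 11, 12, 15, 14, 10]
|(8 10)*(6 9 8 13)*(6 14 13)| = 4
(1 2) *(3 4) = (1 2)(3 4) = [0, 2, 1, 4, 3]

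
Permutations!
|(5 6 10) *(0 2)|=6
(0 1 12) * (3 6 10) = (0 1 12)(3 6 10) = [1, 12, 2, 6, 4, 5, 10, 7, 8, 9, 3, 11, 0]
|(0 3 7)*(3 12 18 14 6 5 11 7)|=8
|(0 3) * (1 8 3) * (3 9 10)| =|(0 1 8 9 10 3)| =6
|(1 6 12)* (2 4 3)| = 3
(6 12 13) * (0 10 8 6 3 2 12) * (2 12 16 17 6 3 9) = (0 10 8 3 12 13 9 2 16 17 6) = [10, 1, 16, 12, 4, 5, 0, 7, 3, 2, 8, 11, 13, 9, 14, 15, 17, 6]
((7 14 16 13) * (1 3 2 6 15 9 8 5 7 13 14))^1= ((1 3 2 6 15 9 8 5 7)(14 16))^1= (1 3 2 6 15 9 8 5 7)(14 16)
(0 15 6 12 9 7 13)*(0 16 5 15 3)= (0 3)(5 15 6 12 9 7 13 16)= [3, 1, 2, 0, 4, 15, 12, 13, 8, 7, 10, 11, 9, 16, 14, 6, 5]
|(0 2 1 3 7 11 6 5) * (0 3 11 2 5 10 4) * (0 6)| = |(0 5 3 7 2 1 11)(4 6 10)| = 21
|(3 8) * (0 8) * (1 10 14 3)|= |(0 8 1 10 14 3)|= 6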